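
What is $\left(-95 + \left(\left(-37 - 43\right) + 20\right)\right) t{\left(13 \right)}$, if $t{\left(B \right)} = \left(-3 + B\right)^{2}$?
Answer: $-15500$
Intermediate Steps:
$\left(-95 + \left(\left(-37 - 43\right) + 20\right)\right) t{\left(13 \right)} = \left(-95 + \left(\left(-37 - 43\right) + 20\right)\right) \left(-3 + 13\right)^{2} = \left(-95 + \left(-80 + 20\right)\right) 10^{2} = \left(-95 - 60\right) 100 = \left(-155\right) 100 = -15500$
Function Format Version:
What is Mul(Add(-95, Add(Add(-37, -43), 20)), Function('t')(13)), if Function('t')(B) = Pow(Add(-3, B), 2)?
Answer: -15500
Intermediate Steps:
Mul(Add(-95, Add(Add(-37, -43), 20)), Function('t')(13)) = Mul(Add(-95, Add(Add(-37, -43), 20)), Pow(Add(-3, 13), 2)) = Mul(Add(-95, Add(-80, 20)), Pow(10, 2)) = Mul(Add(-95, -60), 100) = Mul(-155, 100) = -15500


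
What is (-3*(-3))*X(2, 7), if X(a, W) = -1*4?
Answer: -36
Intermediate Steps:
X(a, W) = -4
(-3*(-3))*X(2, 7) = -3*(-3)*(-4) = 9*(-4) = -36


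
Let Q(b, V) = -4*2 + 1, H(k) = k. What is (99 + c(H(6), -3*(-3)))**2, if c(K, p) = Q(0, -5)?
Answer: 8464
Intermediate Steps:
Q(b, V) = -7 (Q(b, V) = -8 + 1 = -7)
c(K, p) = -7
(99 + c(H(6), -3*(-3)))**2 = (99 - 7)**2 = 92**2 = 8464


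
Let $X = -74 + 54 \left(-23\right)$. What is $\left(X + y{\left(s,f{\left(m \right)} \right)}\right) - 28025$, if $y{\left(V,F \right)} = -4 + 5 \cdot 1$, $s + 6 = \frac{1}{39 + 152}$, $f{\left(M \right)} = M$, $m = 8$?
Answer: $-29340$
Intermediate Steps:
$X = -1316$ ($X = -74 - 1242 = -1316$)
$s = - \frac{1145}{191}$ ($s = -6 + \frac{1}{39 + 152} = -6 + \frac{1}{191} = - \frac{1145}{191} \approx -5.9948$)
$y{\left(V,F \right)} = 1$ ($y{\left(V,F \right)} = -4 + 5 = 1$)
$\left(X + y{\left(s,f{\left(m \right)} \right)}\right) - 28025 = \left(-1316 + 1\right) - 28025 = -1315 - 28025 = -29340$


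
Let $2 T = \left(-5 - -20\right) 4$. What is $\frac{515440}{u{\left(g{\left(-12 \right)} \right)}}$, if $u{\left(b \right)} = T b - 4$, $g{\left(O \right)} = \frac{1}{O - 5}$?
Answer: $- \frac{4381240}{49} \approx -89413.0$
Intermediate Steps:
$g{\left(O \right)} = \frac{1}{-5 + O}$
$T = 30$ ($T = \frac{\left(-5 - -20\right) 4}{2} = \frac{\left(-5 + 20\right) 4}{2} = \frac{15 \cdot 4}{2} = \frac{1}{2} \cdot 60 = 30$)
$u{\left(b \right)} = -4 + 30 b$ ($u{\left(b \right)} = 30 b - 4 = -4 + 30 b$)
$\frac{515440}{u{\left(g{\left(-12 \right)} \right)}} = \frac{515440}{-4 + \frac{30}{-5 - 12}} = \frac{515440}{-4 + \frac{30}{-17}} = \frac{515440}{-4 + 30 \left(- \frac{1}{17}\right)} = \frac{515440}{-4 - \frac{30}{17}} = \frac{515440}{- \frac{98}{17}} = 515440 \left(- \frac{17}{98}\right) = - \frac{4381240}{49}$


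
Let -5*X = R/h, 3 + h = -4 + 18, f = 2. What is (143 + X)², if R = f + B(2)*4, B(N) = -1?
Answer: 61889689/3025 ≈ 20459.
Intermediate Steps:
R = -2 (R = 2 - 1*4 = 2 - 4 = -2)
h = 11 (h = -3 + (-4 + 18) = -3 + 14 = 11)
X = 2/55 (X = -(-2)/(5*11) = -⅕*(-2/11) = 2/55 ≈ 0.036364)
(143 + X)² = (143 + 2/55)² = (7867/55)² = 61889689/3025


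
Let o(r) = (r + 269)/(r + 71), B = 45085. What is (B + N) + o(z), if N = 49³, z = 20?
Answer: 14809083/91 ≈ 1.6274e+5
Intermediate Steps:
o(r) = (269 + r)/(71 + r)
N = 117649
(B + N) + o(z) = (45085 + 117649) + (269 + 20)/(71 + 20) = 162734 + 289/91 = 14809083/91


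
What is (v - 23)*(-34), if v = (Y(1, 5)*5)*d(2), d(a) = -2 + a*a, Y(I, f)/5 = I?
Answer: -918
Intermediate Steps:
Y(I, f) = 5*I
d(a) = -2 + a**2
v = 50 (v = ((5*1)*5)*(-2 + 2**2) = (5*5)*(-2 + 4) = 25*2 = 50)
(v - 23)*(-34) = (50 - 23)*(-34) = 27*(-34) = -918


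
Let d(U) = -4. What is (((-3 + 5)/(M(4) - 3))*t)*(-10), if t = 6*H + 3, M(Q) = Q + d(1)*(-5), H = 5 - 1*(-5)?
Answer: -60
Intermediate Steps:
H = 10 (H = 5 + 5 = 10)
M(Q) = 20 + Q (M(Q) = Q - 4*(-5) = Q + 20 = 20 + Q)
t = 63 (t = 6*10 + 3 = 60 + 3 = 63)
(((-3 + 5)/(M(4) - 3))*t)*(-10) = (((-3 + 5)/((20 + 4) - 3))*63)*(-10) = ((2/(24 - 3))*63)*(-10) = ((2/21)*63)*(-10) = 6*(-10) = -60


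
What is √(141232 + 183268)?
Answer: 10*√3245 ≈ 569.65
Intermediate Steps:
√(141232 + 183268) = √324500 = 10*√3245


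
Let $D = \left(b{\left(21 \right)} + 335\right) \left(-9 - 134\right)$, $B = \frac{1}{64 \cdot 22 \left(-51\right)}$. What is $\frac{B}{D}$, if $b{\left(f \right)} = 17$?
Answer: $\frac{1}{3614527488} \approx 2.7666 \cdot 10^{-10}$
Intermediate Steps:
$B = - \frac{1}{71808}$ ($B = \frac{1}{1408 \left(-51\right)} = \frac{1}{-71808} = - \frac{1}{71808} \approx -1.3926 \cdot 10^{-5}$)
$D = -50336$ ($D = \left(17 + 335\right) \left(-9 - 134\right) = 352 \left(-143\right) = -50336$)
$\frac{B}{D} = - \frac{1}{71808 \left(-50336\right)} = \left(- \frac{1}{71808}\right) \left(- \frac{1}{50336}\right) = \frac{1}{3614527488}$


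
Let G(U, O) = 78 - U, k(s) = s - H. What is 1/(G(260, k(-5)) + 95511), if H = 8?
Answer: 1/95329 ≈ 1.0490e-5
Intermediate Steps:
k(s) = -8 + s (k(s) = s - 1*8 = s - 8 = -8 + s)
1/(G(260, k(-5)) + 95511) = 1/((78 - 1*260) + 95511) = 1/((78 - 260) + 95511) = 1/(-182 + 95511) = 1/95329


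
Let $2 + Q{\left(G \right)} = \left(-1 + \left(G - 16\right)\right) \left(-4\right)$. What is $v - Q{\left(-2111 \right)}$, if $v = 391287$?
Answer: $382777$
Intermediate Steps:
$Q{\left(G \right)} = 66 - 4 G$ ($Q{\left(G \right)} = -2 + \left(-1 + \left(G - 16\right)\right) \left(-4\right) = -2 + \left(-1 + \left(-16 + G\right)\right) \left(-4\right) = -2 + \left(-17 + G\right) \left(-4\right) = -2 - \left(-68 + 4 G\right) = 66 - 4 G$)
$v - Q{\left(-2111 \right)} = 391287 - \left(66 - -8444\right) = 391287 - \left(66 + 8444\right) = 391287 - 8510 = 382777$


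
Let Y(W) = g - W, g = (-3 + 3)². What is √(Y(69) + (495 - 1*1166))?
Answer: 2*I*√185 ≈ 27.203*I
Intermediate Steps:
g = 0 (g = 0² = 0)
Y(W) = -W (Y(W) = 0 - W = -W)
√(Y(69) + (495 - 1*1166)) = √(-1*69 + (495 - 1*1166)) = √(-69 + (495 - 1166)) = √(-69 - 671) = √(-740) = 2*I*√185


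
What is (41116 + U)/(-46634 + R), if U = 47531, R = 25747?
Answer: -88647/20887 ≈ -4.2441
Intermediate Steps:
(41116 + U)/(-46634 + R) = (41116 + 47531)/(-46634 + 25747) = 88647/(-20887) = 88647*(-1/20887) = -88647/20887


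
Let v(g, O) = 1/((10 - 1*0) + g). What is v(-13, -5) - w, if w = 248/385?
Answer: -1129/1155 ≈ -0.97749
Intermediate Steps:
v(g, O) = 1/(10 + g) (v(g, O) = 1/((10 + 0) + g) = 1/(10 + g))
w = 248/385 (w = 248*(1/385) = 248/385 ≈ 0.64416)
v(-13, -5) - w = 1/(10 - 13) - 1*248/385 = 1/(-3) - 248/385 = -1/3 - 248/385 = -1129/1155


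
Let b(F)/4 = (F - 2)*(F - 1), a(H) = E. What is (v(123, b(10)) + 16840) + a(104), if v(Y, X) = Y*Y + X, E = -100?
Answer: 32157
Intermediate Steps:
a(H) = -100
b(F) = 4*(-1 + F)*(-2 + F) (b(F) = 4*((F - 2)*(F - 1)) = 4*((-2 + F)*(-1 + F)) = 4*((-1 + F)*(-2 + F)) = 4*(-1 + F)*(-2 + F))
v(Y, X) = X + Y² (v(Y, X) = Y² + X = X + Y²)
(v(123, b(10)) + 16840) + a(104) = (((8 - 12*10 + 4*10²) + 123²) + 16840) - 100 = (((8 - 120 + 4*100) + 15129) + 16840) - 100 = (((8 - 120 + 400) + 15129) + 16840) - 100 = ((288 + 15129) + 16840) - 100 = (15417 + 16840) - 100 = 32257 - 100 = 32157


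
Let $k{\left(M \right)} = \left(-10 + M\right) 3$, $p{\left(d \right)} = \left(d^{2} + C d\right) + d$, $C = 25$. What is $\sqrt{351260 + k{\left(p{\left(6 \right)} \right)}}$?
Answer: $\sqrt{351806} \approx 593.13$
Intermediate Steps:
$p{\left(d \right)} = d^{2} + 26 d$ ($p{\left(d \right)} = \left(d^{2} + 25 d\right) + d = d^{2} + 26 d$)
$k{\left(M \right)} = -30 + 3 M$
$\sqrt{351260 + k{\left(p{\left(6 \right)} \right)}} = \sqrt{351260 - \left(30 - 3 \cdot 6 \left(26 + 6\right)\right)} = \sqrt{351260 - \left(30 - 3 \cdot 6 \cdot 32\right)} = \sqrt{351260 + \left(-30 + 3 \cdot 192\right)} = \sqrt{351260 + \left(-30 + 576\right)} = \sqrt{351260 + 546} = \sqrt{351806}$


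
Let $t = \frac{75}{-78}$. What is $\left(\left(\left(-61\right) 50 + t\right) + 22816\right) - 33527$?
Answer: $- \frac{357811}{26} \approx -13762.0$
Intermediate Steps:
$t = - \frac{25}{26}$ ($t = 75 \left(- \frac{1}{78}\right) = - \frac{25}{26} \approx -0.96154$)
$\left(\left(\left(-61\right) 50 + t\right) + 22816\right) - 33527 = \left(\left(\left(-61\right) 50 - \frac{25}{26}\right) + 22816\right) - 33527 = \left(\left(-3050 - \frac{25}{26}\right) + 22816\right) - 33527 = \left(- \frac{79325}{26} + 22816\right) - 33527 = \frac{513891}{26} - 33527 = - \frac{357811}{26}$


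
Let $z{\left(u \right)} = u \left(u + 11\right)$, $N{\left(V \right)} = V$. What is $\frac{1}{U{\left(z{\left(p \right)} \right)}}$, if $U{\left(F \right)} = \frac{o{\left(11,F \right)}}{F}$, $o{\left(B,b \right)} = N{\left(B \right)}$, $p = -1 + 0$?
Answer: $- \frac{10}{11} \approx -0.90909$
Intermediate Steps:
$p = -1$
$o{\left(B,b \right)} = B$
$z{\left(u \right)} = u \left(11 + u\right)$
$U{\left(F \right)} = \frac{11}{F}$
$\frac{1}{U{\left(z{\left(p \right)} \right)}} = \frac{1}{11 \frac{1}{\left(-1\right) \left(11 - 1\right)}} = \frac{1}{11 \frac{1}{\left(-1\right) 10}} = \frac{1}{11 \frac{1}{-10}} = \frac{1}{11 \left(- \frac{1}{10}\right)} = \frac{1}{- \frac{11}{10}} = - \frac{10}{11}$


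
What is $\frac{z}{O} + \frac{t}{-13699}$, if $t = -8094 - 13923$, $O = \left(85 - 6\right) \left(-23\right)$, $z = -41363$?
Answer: $\frac{606636626}{24891083} \approx 24.372$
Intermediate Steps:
$O = -1817$ ($O = 79 \left(-23\right) = -1817$)
$t = -22017$
$\frac{z}{O} + \frac{t}{-13699} = - \frac{41363}{-1817} - \frac{22017}{-13699} = \left(-41363\right) \left(- \frac{1}{1817}\right) - - \frac{22017}{13699} = \frac{41363}{1817} + \frac{22017}{13699} = \frac{606636626}{24891083}$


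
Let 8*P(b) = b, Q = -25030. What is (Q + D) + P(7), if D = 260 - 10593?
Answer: -282897/8 ≈ -35362.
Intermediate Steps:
P(b) = b/8
D = -10333
(Q + D) + P(7) = (-25030 - 10333) + (⅛)*7 = -35363 + 7/8 = -282897/8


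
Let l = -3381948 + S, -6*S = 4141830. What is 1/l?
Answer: -1/4072253 ≈ -2.4556e-7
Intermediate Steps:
S = -690305 (S = -⅙*4141830 = -690305)
l = -4072253 (l = -3381948 - 690305 = -4072253)
1/l = 1/(-4072253) = -1/4072253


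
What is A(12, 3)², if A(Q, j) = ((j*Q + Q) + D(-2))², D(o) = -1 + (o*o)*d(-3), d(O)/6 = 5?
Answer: 777796321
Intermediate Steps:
d(O) = 30 (d(O) = 6*5 = 30)
D(o) = -1 + 30*o² (D(o) = -1 + (o*o)*30 = -1 + o²*30 = -1 + 30*o²)
A(Q, j) = (119 + Q + Q*j)² (A(Q, j) = ((j*Q + Q) + (-1 + 30*(-2)²))² = ((Q*j + Q) + (-1 + 30*4))² = ((Q + Q*j) + (-1 + 120))² = ((Q + Q*j) + 119)² = (119 + Q + Q*j)²)
A(12, 3)² = ((119 + 12 + 12*3)²)² = ((119 + 12 + 36)²)² = (167²)² = 27889² = 777796321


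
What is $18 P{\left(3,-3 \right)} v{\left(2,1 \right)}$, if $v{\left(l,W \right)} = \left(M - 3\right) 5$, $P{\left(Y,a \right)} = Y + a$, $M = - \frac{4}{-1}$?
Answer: $0$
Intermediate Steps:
$M = 4$ ($M = \left(-4\right) \left(-1\right) = 4$)
$v{\left(l,W \right)} = 5$ ($v{\left(l,W \right)} = \left(4 - 3\right) 5 = 1 \cdot 5 = 5$)
$18 P{\left(3,-3 \right)} v{\left(2,1 \right)} = 18 \left(3 - 3\right) 5 = 18 \cdot 0 \cdot 5 = 0 \cdot 5 = 0$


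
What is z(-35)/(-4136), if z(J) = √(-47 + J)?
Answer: -I*√82/4136 ≈ -0.0021894*I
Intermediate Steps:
z(-35)/(-4136) = √(-47 - 35)/(-4136) = √(-82)*(-1/4136) = (I*√82)*(-1/4136) = -I*√82/4136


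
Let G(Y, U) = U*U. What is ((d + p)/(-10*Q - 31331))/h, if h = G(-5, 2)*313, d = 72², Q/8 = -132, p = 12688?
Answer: -4468/6501323 ≈ -0.00068724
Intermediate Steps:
G(Y, U) = U²
Q = -1056 (Q = 8*(-132) = -1056)
d = 5184
h = 1252 (h = 2²*313 = 4*313 = 1252)
((d + p)/(-10*Q - 31331))/h = ((5184 + 12688)/(-10*(-1056) - 31331))/1252 = (17872/(10560 - 31331))*(1/1252) = (17872/(-20771))*(1/1252) = (17872*(-1/20771))*(1/1252) = -17872/20771*1/1252 = -4468/6501323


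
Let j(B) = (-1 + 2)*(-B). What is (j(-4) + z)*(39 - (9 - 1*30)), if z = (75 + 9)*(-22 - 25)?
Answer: -236640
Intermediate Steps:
z = -3948 (z = 84*(-47) = -3948)
j(B) = -B (j(B) = 1*(-B) = -B)
(j(-4) + z)*(39 - (9 - 1*30)) = (-1*(-4) - 3948)*(39 - (9 - 1*30)) = (4 - 3948)*(39 - (9 - 30)) = -3944*(39 - 1*(-21)) = -3944*(39 + 21) = -3944*60 = -236640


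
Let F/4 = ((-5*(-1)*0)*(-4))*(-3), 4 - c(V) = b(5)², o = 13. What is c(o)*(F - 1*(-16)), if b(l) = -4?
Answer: -192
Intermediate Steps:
c(V) = -12 (c(V) = 4 - 1*(-4)² = 4 - 1*16 = 4 - 16 = -12)
F = 0 (F = 4*(((-5*(-1)*0)*(-4))*(-3)) = 4*(((5*0)*(-4))*(-3)) = 4*((0*(-4))*(-3)) = 4*(0*(-3)) = 4*0 = 0)
c(o)*(F - 1*(-16)) = -12*(0 - 1*(-16)) = -12*(0 + 16) = -12*16 = -192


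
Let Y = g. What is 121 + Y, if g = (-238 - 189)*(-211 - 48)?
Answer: 110714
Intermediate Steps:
g = 110593 (g = -427*(-259) = 110593)
Y = 110593
121 + Y = 121 + 110593 = 110714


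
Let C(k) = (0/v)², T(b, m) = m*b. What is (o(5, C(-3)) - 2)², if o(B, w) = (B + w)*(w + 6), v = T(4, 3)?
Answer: 784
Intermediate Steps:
T(b, m) = b*m
v = 12 (v = 4*3 = 12)
C(k) = 0 (C(k) = (0/12)² = (0*(1/12))² = 0² = 0)
o(B, w) = (6 + w)*(B + w) (o(B, w) = (B + w)*(6 + w) = (6 + w)*(B + w))
(o(5, C(-3)) - 2)² = ((0² + 6*5 + 6*0 + 5*0) - 2)² = ((0 + 30 + 0 + 0) - 2)² = (30 - 2)² = 28² = 784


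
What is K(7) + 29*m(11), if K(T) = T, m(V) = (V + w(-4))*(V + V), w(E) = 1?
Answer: 7663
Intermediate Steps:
m(V) = 2*V*(1 + V) (m(V) = (V + 1)*(V + V) = (1 + V)*(2*V) = 2*V*(1 + V))
K(7) + 29*m(11) = 7 + 29*(2*11*(1 + 11)) = 7 + 29*(2*11*12) = 7 + 29*264 = 7 + 7656 = 7663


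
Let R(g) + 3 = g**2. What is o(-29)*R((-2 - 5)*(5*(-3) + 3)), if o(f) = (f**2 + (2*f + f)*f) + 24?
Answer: 23895564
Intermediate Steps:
o(f) = 24 + 4*f**2 (o(f) = (f**2 + (3*f)*f) + 24 = (f**2 + 3*f**2) + 24 = 4*f**2 + 24 = 24 + 4*f**2)
R(g) = -3 + g**2
o(-29)*R((-2 - 5)*(5*(-3) + 3)) = (24 + 4*(-29)**2)*(-3 + ((-2 - 5)*(5*(-3) + 3))**2) = (24 + 4*841)*(-3 + (-7*(-15 + 3))**2) = (24 + 3364)*(-3 + (-7*(-12))**2) = 3388*(-3 + 84**2) = 3388*(-3 + 7056) = 3388*7053 = 23895564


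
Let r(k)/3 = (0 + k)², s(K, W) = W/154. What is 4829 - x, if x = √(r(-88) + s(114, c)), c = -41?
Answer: 4829 - √550963798/154 ≈ 4676.6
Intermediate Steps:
s(K, W) = W/154 (s(K, W) = W*(1/154) = W/154)
r(k) = 3*k² (r(k) = 3*(0 + k)² = 3*k²)
x = √550963798/154 (x = √(3*(-88)² + (1/154)*(-41)) = √(3*7744 - 41/154) = √(23232 - 41/154) = √(3577687/154) = √550963798/154 ≈ 152.42)
4829 - x = 4829 - √550963798/154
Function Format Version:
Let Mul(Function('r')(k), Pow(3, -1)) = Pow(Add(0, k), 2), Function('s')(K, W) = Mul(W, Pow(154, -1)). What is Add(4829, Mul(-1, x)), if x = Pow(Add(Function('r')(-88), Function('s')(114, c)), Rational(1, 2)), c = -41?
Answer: Add(4829, Mul(Rational(-1, 154), Pow(550963798, Rational(1, 2)))) ≈ 4676.6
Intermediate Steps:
Function('s')(K, W) = Mul(Rational(1, 154), W) (Function('s')(K, W) = Mul(W, Rational(1, 154)) = Mul(Rational(1, 154), W))
Function('r')(k) = Mul(3, Pow(k, 2)) (Function('r')(k) = Mul(3, Pow(Add(0, k), 2)) = Mul(3, Pow(k, 2)))
x = Mul(Rational(1, 154), Pow(550963798, Rational(1, 2))) (x = Pow(Add(Mul(3, Pow(-88, 2)), Mul(Rational(1, 154), -41)), Rational(1, 2)) = Pow(Add(Mul(3, 7744), Rational(-41, 154)), Rational(1, 2)) = Pow(Add(23232, Rational(-41, 154)), Rational(1, 2)) = Pow(Rational(3577687, 154), Rational(1, 2)) = Mul(Rational(1, 154), Pow(550963798, Rational(1, 2))) ≈ 152.42)
Add(4829, Mul(-1, x)) = Add(4829, Mul(-1, Mul(Rational(1, 154), Pow(550963798, Rational(1, 2))))) = Add(4829, Mul(Rational(-1, 154), Pow(550963798, Rational(1, 2))))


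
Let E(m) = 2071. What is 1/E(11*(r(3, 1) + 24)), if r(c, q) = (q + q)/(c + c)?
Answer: 1/2071 ≈ 0.00048286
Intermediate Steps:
r(c, q) = q/c (r(c, q) = (2*q)/((2*c)) = (2*q)*(1/(2*c)) = q/c)
1/E(11*(r(3, 1) + 24)) = 1/2071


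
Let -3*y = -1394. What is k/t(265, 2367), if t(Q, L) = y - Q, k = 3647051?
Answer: 10941153/599 ≈ 18266.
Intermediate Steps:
y = 1394/3 (y = -⅓*(-1394) = 1394/3 ≈ 464.67)
t(Q, L) = 1394/3 - Q
k/t(265, 2367) = 3647051/(1394/3 - 1*265) = 3647051/(1394/3 - 265) = 3647051/(599/3) = 3647051*(3/599) = 10941153/599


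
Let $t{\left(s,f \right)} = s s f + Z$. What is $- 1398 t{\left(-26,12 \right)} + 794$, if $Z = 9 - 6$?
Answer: $-11343976$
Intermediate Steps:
$Z = 3$
$t{\left(s,f \right)} = 3 + f s^{2}$ ($t{\left(s,f \right)} = s s f + 3 = s^{2} f + 3 = f s^{2} + 3 = 3 + f s^{2}$)
$- 1398 t{\left(-26,12 \right)} + 794 = - 1398 \left(3 + 12 \left(-26\right)^{2}\right) + 794 = - 1398 \left(3 + 12 \cdot 676\right) + 794 = - 1398 \left(3 + 8112\right) + 794 = \left(-1398\right) 8115 + 794 = -11344770 + 794 = -11343976$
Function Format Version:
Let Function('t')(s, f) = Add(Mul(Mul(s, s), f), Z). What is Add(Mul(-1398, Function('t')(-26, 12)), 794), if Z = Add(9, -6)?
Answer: -11343976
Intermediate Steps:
Z = 3
Function('t')(s, f) = Add(3, Mul(f, Pow(s, 2))) (Function('t')(s, f) = Add(Mul(Mul(s, s), f), 3) = Add(Mul(Pow(s, 2), f), 3) = Add(Mul(f, Pow(s, 2)), 3) = Add(3, Mul(f, Pow(s, 2))))
Add(Mul(-1398, Function('t')(-26, 12)), 794) = Add(Mul(-1398, Add(3, Mul(12, Pow(-26, 2)))), 794) = Add(Mul(-1398, Add(3, Mul(12, 676))), 794) = Add(Mul(-1398, Add(3, 8112)), 794) = Add(Mul(-1398, 8115), 794) = Add(-11344770, 794) = -11343976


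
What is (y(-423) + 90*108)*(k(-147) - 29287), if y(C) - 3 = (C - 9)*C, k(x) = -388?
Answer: -5711220825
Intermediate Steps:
y(C) = 3 + C*(-9 + C) (y(C) = 3 + (C - 9)*C = 3 + (-9 + C)*C = 3 + C*(-9 + C))
(y(-423) + 90*108)*(k(-147) - 29287) = ((3 + (-423)**2 - 9*(-423)) + 90*108)*(-388 - 29287) = ((3 + 178929 + 3807) + 9720)*(-29675) = (182739 + 9720)*(-29675) = 192459*(-29675) = -5711220825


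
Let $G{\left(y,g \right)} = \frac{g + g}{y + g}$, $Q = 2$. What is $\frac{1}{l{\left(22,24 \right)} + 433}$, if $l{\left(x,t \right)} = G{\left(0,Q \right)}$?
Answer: $\frac{1}{435} \approx 0.0022989$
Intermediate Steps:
$G{\left(y,g \right)} = \frac{2 g}{g + y}$
$l{\left(x,t \right)} = 2$ ($l{\left(x,t \right)} = 2 \cdot 2 \frac{1}{2 + 0} = 2 \cdot 2 \cdot \frac{1}{2} = 2$)
$\frac{1}{l{\left(22,24 \right)} + 433} = \frac{1}{2 + 433} = \frac{1}{435}$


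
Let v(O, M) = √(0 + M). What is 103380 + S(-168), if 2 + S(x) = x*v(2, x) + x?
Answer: 103210 - 336*I*√42 ≈ 1.0321e+5 - 2177.5*I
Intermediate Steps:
v(O, M) = √M
S(x) = -2 + x + x^(3/2) (S(x) = -2 + (x*√x + x) = -2 + (x^(3/2) + x) = -2 + (x + x^(3/2)) = -2 + x + x^(3/2))
103380 + S(-168) = 103380 + (-2 - 168 + (-168)^(3/2)) = 103380 + (-2 - 168 - 336*I*√42) = 103380 + (-170 - 336*I*√42) = 103210 - 336*I*√42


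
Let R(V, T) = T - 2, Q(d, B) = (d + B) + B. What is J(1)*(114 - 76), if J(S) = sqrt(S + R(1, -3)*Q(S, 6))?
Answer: 304*I ≈ 304.0*I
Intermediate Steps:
Q(d, B) = d + 2*B (Q(d, B) = (B + d) + B = d + 2*B)
R(V, T) = -2 + T
J(S) = sqrt(-60 - 4*S) (J(S) = sqrt(S + (-2 - 3)*(S + 2*6)) = sqrt(S - 5*(S + 12)) = sqrt(S - 5*(12 + S)) = sqrt(S + (-60 - 5*S)) = sqrt(-60 - 4*S))
J(1)*(114 - 76) = (2*sqrt(-15 - 1*1))*(114 - 76) = (2*sqrt(-15 - 1))*38 = (2*sqrt(-16))*38 = (2*(4*I))*38 = (8*I)*38 = 304*I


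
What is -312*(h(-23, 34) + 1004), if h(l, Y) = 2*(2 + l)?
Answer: -300144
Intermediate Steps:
h(l, Y) = 4 + 2*l
-312*(h(-23, 34) + 1004) = -312*((4 + 2*(-23)) + 1004) = -312*((4 - 46) + 1004) = -312*(-42 + 1004) = -312*962 = -300144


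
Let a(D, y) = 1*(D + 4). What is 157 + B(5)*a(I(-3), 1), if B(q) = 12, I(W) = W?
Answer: 169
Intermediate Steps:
a(D, y) = 4 + D (a(D, y) = 1*(4 + D) = 4 + D)
157 + B(5)*a(I(-3), 1) = 157 + 12*(4 - 3) = 157 + 12*1 = 157 + 12 = 169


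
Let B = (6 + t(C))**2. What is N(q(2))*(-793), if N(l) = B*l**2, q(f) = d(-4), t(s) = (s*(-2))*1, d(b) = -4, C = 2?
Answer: -50752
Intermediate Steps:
t(s) = -2*s (t(s) = -2*s*1 = -2*s)
q(f) = -4
B = 4 (B = (6 - 2*2)**2 = (6 - 4)**2 = 2**2 = 4)
N(l) = 4*l**2
N(q(2))*(-793) = (4*(-4)**2)*(-793) = (4*16)*(-793) = 64*(-793) = -50752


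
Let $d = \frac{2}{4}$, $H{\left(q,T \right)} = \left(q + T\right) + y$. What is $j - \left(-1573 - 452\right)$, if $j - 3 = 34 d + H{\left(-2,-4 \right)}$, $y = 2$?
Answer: $2041$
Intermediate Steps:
$H{\left(q,T \right)} = 2 + T + q$ ($H{\left(q,T \right)} = \left(q + T\right) + 2 = \left(T + q\right) + 2 = 2 + T + q$)
$d = \frac{1}{2}$ ($d = 2 \cdot \frac{1}{4} = \frac{1}{2} \approx 0.5$)
$j = 16$ ($j = 3 + \left(34 \cdot \frac{1}{2} - 4\right) = 3 + \left(17 - 4\right) = 3 + 13 = 16$)
$j - \left(-1573 - 452\right) = 16 - \left(-1573 - 452\right) = 16 - -2025 = 16 + 2025 = 2041$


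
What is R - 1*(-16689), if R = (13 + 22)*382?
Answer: 30059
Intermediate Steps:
R = 13370 (R = 35*382 = 13370)
R - 1*(-16689) = 13370 - 1*(-16689) = 13370 + 16689 = 30059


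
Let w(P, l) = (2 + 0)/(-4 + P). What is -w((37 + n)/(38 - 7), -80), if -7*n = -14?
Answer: 62/85 ≈ 0.72941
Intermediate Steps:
n = 2 (n = -⅐*(-14) = 2)
w(P, l) = 2/(-4 + P)
-w((37 + n)/(38 - 7), -80) = -2/(-4 + (37 + 2)/(38 - 7)) = -2/(-4 + 39/31) = -2/(-85/31) = -2*(-31)/85 = -1*(-62/85) = 62/85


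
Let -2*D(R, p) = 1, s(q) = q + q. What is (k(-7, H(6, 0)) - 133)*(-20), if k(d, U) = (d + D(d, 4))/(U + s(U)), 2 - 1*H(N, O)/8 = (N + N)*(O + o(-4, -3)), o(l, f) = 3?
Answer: 361735/136 ≈ 2659.8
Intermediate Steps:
s(q) = 2*q
D(R, p) = -1/2 (D(R, p) = -1/2*1 = -1/2)
H(N, O) = 16 - 16*N*(3 + O) (H(N, O) = 16 - 8*(N + N)*(O + 3) = 16 - 8*2*N*(3 + O) = 16 - 16*N*(3 + O))
k(d, U) = (-1/2 + d)/(3*U) (k(d, U) = (d - 1/2)/(U + 2*U) = (-1/2 + d)/((3*U)) = (-1/2 + d)*(1/(3*U)) = (-1/2 + d)/(3*U))
(k(-7, H(6, 0)) - 133)*(-20) = ((-1 + 2*(-7))/(6*(16 - 48*6 - 16*6*0)) - 133)*(-20) = ((-1 - 14)/(6*(16 - 288 + 0)) - 133)*(-20) = ((1/6)*(-15)/(-272) - 133)*(-20) = ((1/6)*(-1/272)*(-15) - 133)*(-20) = (5/544 - 133)*(-20) = -72347/544*(-20) = 361735/136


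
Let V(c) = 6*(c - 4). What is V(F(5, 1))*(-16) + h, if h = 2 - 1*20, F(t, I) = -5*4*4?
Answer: 8046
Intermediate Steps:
F(t, I) = -80 (F(t, I) = -20*4 = -80)
h = -18 (h = 2 - 20 = -18)
V(c) = -24 + 6*c (V(c) = 6*(-4 + c) = -24 + 6*c)
V(F(5, 1))*(-16) + h = (-24 + 6*(-80))*(-16) - 18 = (-24 - 480)*(-16) - 18 = -504*(-16) - 18 = 8064 - 18 = 8046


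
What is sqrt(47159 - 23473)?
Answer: sqrt(23686) ≈ 153.90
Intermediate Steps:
sqrt(47159 - 23473) = sqrt(23686)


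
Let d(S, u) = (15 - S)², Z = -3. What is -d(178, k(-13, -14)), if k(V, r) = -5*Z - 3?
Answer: -26569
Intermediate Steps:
k(V, r) = 12 (k(V, r) = -5*(-3) - 3 = 15 - 3 = 12)
-d(178, k(-13, -14)) = -(-15 + 178)² = -1*163² = -1*26569 = -26569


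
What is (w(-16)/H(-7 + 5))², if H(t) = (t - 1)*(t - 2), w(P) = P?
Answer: 16/9 ≈ 1.7778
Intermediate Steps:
H(t) = (-1 + t)*(-2 + t)
(w(-16)/H(-7 + 5))² = (-16/(2 + (-7 + 5)² - 3*(-7 + 5)))² = (-16/(2 + (-2)² - 3*(-2)))² = (-16/(2 + 4 + 6))² = (-16/12)² = (-16*1/12)² = (-4/3)² = 16/9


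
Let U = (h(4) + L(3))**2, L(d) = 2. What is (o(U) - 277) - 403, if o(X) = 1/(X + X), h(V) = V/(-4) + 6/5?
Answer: -164535/242 ≈ -679.90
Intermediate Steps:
h(V) = 6/5 - V/4 (h(V) = V*(-1/4) + 6*(1/5) = -V/4 + 6/5 = 6/5 - V/4)
U = 121/25 (U = ((6/5 - 1/4*4) + 2)**2 = ((6/5 - 1) + 2)**2 = (1/5 + 2)**2 = (11/5)**2 = 121/25 ≈ 4.8400)
o(X) = 1/(2*X)
(o(U) - 277) - 403 = (1/(2*(121/25)) - 277) - 403 = ((1/2)*(25/121) - 277) - 403 = (25/242 - 277) - 403 = -67009/242 - 403 = -164535/242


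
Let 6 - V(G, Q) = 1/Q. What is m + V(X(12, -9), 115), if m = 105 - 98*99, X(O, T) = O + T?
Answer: -1102966/115 ≈ -9591.0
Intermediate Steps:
V(G, Q) = 6 - 1/Q
m = -9597 (m = 105 - 9702 = -9597)
m + V(X(12, -9), 115) = -9597 + (6 - 1/115) = -9597 + 689/115 = -1102966/115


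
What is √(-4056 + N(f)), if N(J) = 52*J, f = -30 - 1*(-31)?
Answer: 2*I*√1001 ≈ 63.277*I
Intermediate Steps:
f = 1 (f = -30 + 31 = 1)
√(-4056 + N(f)) = √(-4056 + 52*1) = √(-4056 + 52) = √(-4004) = 2*I*√1001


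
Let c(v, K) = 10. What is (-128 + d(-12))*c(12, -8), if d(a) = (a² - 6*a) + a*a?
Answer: 2320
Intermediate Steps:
d(a) = -6*a + 2*a² (d(a) = (a² - 6*a) + a² = -6*a + 2*a²)
(-128 + d(-12))*c(12, -8) = (-128 + 2*(-12)*(-3 - 12))*10 = (-128 + 2*(-12)*(-15))*10 = (-128 + 360)*10 = 232*10 = 2320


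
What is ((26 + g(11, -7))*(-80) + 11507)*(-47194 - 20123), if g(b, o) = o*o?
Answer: -370714719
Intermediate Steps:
g(b, o) = o²
((26 + g(11, -7))*(-80) + 11507)*(-47194 - 20123) = ((26 + (-7)²)*(-80) + 11507)*(-47194 - 20123) = ((26 + 49)*(-80) + 11507)*(-67317) = (75*(-80) + 11507)*(-67317) = (-6000 + 11507)*(-67317) = 5507*(-67317) = -370714719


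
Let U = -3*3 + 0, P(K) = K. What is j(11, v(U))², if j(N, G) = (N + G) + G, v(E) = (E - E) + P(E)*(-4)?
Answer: 6889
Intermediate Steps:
U = -9 (U = -9 + 0 = -9)
v(E) = -4*E (v(E) = (E - E) + E*(-4) = 0 - 4*E = -4*E)
j(N, G) = N + 2*G (j(N, G) = (G + N) + G = N + 2*G)
j(11, v(U))² = (11 + 2*(-4*(-9)))² = (11 + 2*36)² = (11 + 72)² = 83² = 6889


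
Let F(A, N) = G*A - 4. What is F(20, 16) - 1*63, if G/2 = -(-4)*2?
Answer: 253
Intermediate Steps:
G = 16 (G = 2*(-(-4)*2) = 2*(-1*(-8)) = 2*8 = 16)
F(A, N) = -4 + 16*A (F(A, N) = 16*A - 4 = -4 + 16*A)
F(20, 16) - 1*63 = (-4 + 16*20) - 1*63 = (-4 + 320) - 63 = 316 - 63 = 253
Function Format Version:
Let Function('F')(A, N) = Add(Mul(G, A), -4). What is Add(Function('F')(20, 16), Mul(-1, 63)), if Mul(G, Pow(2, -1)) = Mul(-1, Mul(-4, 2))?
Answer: 253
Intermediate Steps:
G = 16 (G = Mul(2, Mul(-1, Mul(-4, 2))) = Mul(2, Mul(-1, -8)) = Mul(2, 8) = 16)
Function('F')(A, N) = Add(-4, Mul(16, A)) (Function('F')(A, N) = Add(Mul(16, A), -4) = Add(-4, Mul(16, A)))
Add(Function('F')(20, 16), Mul(-1, 63)) = Add(Add(-4, Mul(16, 20)), Mul(-1, 63)) = Add(Add(-4, 320), -63) = Add(316, -63) = 253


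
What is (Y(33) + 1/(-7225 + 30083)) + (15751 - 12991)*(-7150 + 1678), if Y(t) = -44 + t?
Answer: -345218225197/22858 ≈ -1.5103e+7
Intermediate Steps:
(Y(33) + 1/(-7225 + 30083)) + (15751 - 12991)*(-7150 + 1678) = ((-44 + 33) + 1/(-7225 + 30083)) + (15751 - 12991)*(-7150 + 1678) = (-11 + 1/22858) + 2760*(-5472) = (-11 + 1/22858) - 15102720 = -251437/22858 - 15102720 = -345218225197/22858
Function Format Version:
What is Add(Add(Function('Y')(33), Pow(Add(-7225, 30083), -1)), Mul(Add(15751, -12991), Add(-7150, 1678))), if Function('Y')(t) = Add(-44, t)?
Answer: Rational(-345218225197, 22858) ≈ -1.5103e+7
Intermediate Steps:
Add(Add(Function('Y')(33), Pow(Add(-7225, 30083), -1)), Mul(Add(15751, -12991), Add(-7150, 1678))) = Add(Add(Add(-44, 33), Pow(Add(-7225, 30083), -1)), Mul(Add(15751, -12991), Add(-7150, 1678))) = Add(Add(-11, Pow(22858, -1)), Mul(2760, -5472)) = Add(Add(-11, Rational(1, 22858)), -15102720) = Add(Rational(-251437, 22858), -15102720) = Rational(-345218225197, 22858)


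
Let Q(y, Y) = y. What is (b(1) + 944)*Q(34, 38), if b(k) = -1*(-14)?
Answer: 32572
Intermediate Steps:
b(k) = 14
(b(1) + 944)*Q(34, 38) = (14 + 944)*34 = 958*34 = 32572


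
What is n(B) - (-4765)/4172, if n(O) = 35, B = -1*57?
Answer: 150785/4172 ≈ 36.142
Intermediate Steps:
B = -57
n(B) - (-4765)/4172 = 35 - (-4765)/4172 = 35 - 1*(-4765/4172) = 35 + 4765/4172 = 150785/4172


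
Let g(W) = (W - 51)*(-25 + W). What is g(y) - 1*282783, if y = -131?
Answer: -254391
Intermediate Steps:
g(W) = (-51 + W)*(-25 + W)
g(y) - 1*282783 = (1275 + (-131)**2 - 76*(-131)) - 1*282783 = (1275 + 17161 + 9956) - 282783 = 28392 - 282783 = -254391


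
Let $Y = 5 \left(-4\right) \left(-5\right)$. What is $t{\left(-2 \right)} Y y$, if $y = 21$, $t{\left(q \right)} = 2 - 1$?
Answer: $2100$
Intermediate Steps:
$t{\left(q \right)} = 1$ ($t{\left(q \right)} = 2 - 1 = 1$)
$Y = 100$ ($Y = \left(-20\right) \left(-5\right) = 100$)
$t{\left(-2 \right)} Y y = 1 \cdot 100 \cdot 21 = 100 \cdot 21 = 2100$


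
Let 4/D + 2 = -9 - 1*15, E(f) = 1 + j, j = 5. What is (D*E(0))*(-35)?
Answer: 420/13 ≈ 32.308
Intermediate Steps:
E(f) = 6 (E(f) = 1 + 5 = 6)
D = -2/13 (D = 4/(-2 + (-9 - 1*15)) = 4/(-2 + (-9 - 15)) = 4/(-2 - 24) = 4/(-26) = 4*(-1/26) = -2/13 ≈ -0.15385)
(D*E(0))*(-35) = -2/13*6*(-35) = -12/13*(-35) = 420/13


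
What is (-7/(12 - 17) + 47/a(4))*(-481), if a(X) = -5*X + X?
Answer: 59163/80 ≈ 739.54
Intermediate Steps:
a(X) = -4*X
(-7/(12 - 17) + 47/a(4))*(-481) = (-7/(12 - 17) + 47/((-4*4)))*(-481) = (-7/(-5) + 47/(-16))*(-481) = (-7*(-⅕) + 47*(-1/16))*(-481) = (7/5 - 47/16)*(-481) = -123/80*(-481) = 59163/80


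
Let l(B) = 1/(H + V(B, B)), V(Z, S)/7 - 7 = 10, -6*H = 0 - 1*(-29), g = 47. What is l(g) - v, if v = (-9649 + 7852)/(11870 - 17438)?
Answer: -399179/1271360 ≈ -0.31398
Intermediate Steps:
H = -29/6 (H = -(0 - 1*(-29))/6 = -(0 + 29)/6 = -1/6*29 = -29/6 ≈ -4.8333)
V(Z, S) = 119 (V(Z, S) = 49 + 7*10 = 49 + 70 = 119)
v = 599/1856 (v = -1797/(-5568) = -1797*(-1/5568) = 599/1856 ≈ 0.32274)
l(B) = 6/685 (l(B) = 1/(-29/6 + 119) = 1/(685/6) = 6/685)
l(g) - v = 6/685 - 1*599/1856 = 6/685 - 599/1856 = -399179/1271360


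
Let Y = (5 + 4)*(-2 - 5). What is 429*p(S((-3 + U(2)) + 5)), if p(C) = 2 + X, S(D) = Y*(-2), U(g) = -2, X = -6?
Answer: -1716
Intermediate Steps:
Y = -63 (Y = 9*(-7) = -63)
S(D) = 126 (S(D) = -63*(-2) = 126)
p(C) = -4 (p(C) = 2 - 6 = -4)
429*p(S((-3 + U(2)) + 5)) = 429*(-4) = -1716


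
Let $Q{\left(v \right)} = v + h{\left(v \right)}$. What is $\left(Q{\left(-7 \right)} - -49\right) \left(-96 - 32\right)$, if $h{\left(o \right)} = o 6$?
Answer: $0$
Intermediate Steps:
$h{\left(o \right)} = 6 o$
$Q{\left(v \right)} = 7 v$ ($Q{\left(v \right)} = v + 6 v = 7 v$)
$\left(Q{\left(-7 \right)} - -49\right) \left(-96 - 32\right) = \left(7 \left(-7\right) - -49\right) \left(-96 - 32\right) = \left(-49 + 49\right) \left(-128\right) = 0 \left(-128\right) = 0$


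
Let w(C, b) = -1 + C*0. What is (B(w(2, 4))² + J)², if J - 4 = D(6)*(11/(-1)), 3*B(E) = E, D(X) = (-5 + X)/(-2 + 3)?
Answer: 3844/81 ≈ 47.457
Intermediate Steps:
D(X) = -5 + X (D(X) = (-5 + X)/1 = (-5 + X)*1 = -5 + X)
w(C, b) = -1 (w(C, b) = -1 + 0 = -1)
B(E) = E/3
J = -7 (J = 4 + (-5 + 6)*(11/(-1)) = 4 + 1*(11*(-1)) = 4 + 1*(-11) = 4 - 11 = -7)
(B(w(2, 4))² + J)² = (((⅓)*(-1))² - 7)² = ((-⅓)² - 7)² = (⅑ - 7)² = (-62/9)² = 3844/81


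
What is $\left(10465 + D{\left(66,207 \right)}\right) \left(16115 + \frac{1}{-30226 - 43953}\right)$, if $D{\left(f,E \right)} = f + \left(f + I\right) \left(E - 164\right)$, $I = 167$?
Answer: $\frac{24565358701200}{74179} \approx 3.3116 \cdot 10^{8}$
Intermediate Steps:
$D{\left(f,E \right)} = f + \left(-164 + E\right) \left(167 + f\right)$ ($D{\left(f,E \right)} = f + \left(f + 167\right) \left(E - 164\right) = f + \left(167 + f\right) \left(-164 + E\right) = f + \left(-164 + E\right) \left(167 + f\right)$)
$\left(10465 + D{\left(66,207 \right)}\right) \left(16115 + \frac{1}{-30226 - 43953}\right) = \left(10465 + \left(-27388 - 10758 + 167 \cdot 207 + 207 \cdot 66\right)\right) \left(16115 + \frac{1}{-30226 - 43953}\right) = \left(10465 + \left(-27388 - 10758 + 34569 + 13662\right)\right) \left(16115 + \frac{1}{-74179}\right) = \left(10465 + 10085\right) \left(16115 - \frac{1}{74179}\right) = 20550 \cdot \frac{1195394584}{74179} = \frac{24565358701200}{74179}$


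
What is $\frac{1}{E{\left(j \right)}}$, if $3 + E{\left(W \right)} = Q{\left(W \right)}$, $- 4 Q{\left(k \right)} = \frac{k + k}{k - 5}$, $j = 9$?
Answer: $- \frac{8}{33} \approx -0.24242$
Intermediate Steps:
$Q{\left(k \right)} = - \frac{k}{2 \left(-5 + k\right)}$ ($Q{\left(k \right)} = - \frac{\left(k + k\right) \frac{1}{k - 5}}{4} = - \frac{2 k \frac{1}{-5 + k}}{4} = - \frac{k}{2 \left(-5 + k\right)}$)
$E{\left(W \right)} = -3 - \frac{W}{-10 + 2 W}$
$\frac{1}{E{\left(j \right)}} = \frac{1}{\frac{1}{2} \frac{1}{-5 + 9} \left(30 - 63\right)} = \frac{1}{\frac{1}{2} \cdot \frac{1}{4} \left(30 - 63\right)} = \frac{1}{\frac{1}{2} \cdot \frac{1}{4} \left(-33\right)} = \frac{1}{- \frac{33}{8}} = - \frac{8}{33}$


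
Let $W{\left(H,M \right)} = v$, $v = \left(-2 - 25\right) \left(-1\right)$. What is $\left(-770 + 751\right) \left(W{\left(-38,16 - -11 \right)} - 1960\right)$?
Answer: $36727$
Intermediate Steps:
$v = 27$ ($v = \left(-2 - 25\right) \left(-1\right) = \left(-27\right) \left(-1\right) = 27$)
$W{\left(H,M \right)} = 27$
$\left(-770 + 751\right) \left(W{\left(-38,16 - -11 \right)} - 1960\right) = \left(-770 + 751\right) \left(27 - 1960\right) = \left(-19\right) \left(-1933\right) = 36727$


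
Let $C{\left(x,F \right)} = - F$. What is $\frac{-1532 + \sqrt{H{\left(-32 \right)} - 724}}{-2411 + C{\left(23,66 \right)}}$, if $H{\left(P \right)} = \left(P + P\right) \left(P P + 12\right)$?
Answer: $\frac{1532}{2477} - \frac{2 i \sqrt{16757}}{2477} \approx 0.61849 - 0.10452 i$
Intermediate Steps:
$H{\left(P \right)} = 2 P \left(12 + P^{2}\right)$ ($H{\left(P \right)} = 2 P \left(P^{2} + 12\right) = 2 P \left(12 + P^{2}\right)$)
$\frac{-1532 + \sqrt{H{\left(-32 \right)} - 724}}{-2411 + C{\left(23,66 \right)}} = \frac{-1532 + \sqrt{2 \left(-32\right) \left(12 + \left(-32\right)^{2}\right) - 724}}{-2411 - 66} = \frac{-1532 + \sqrt{2 \left(-32\right) \left(12 + 1024\right) - 724}}{-2411 - 66} = \frac{-1532 + \sqrt{2 \left(-32\right) 1036 - 724}}{-2477} = \left(-1532 + \sqrt{-66304 - 724}\right) \left(- \frac{1}{2477}\right) = \left(-1532 + \sqrt{-67028}\right) \left(- \frac{1}{2477}\right) = \left(-1532 + 2 i \sqrt{16757}\right) \left(- \frac{1}{2477}\right) = \frac{1532}{2477} - \frac{2 i \sqrt{16757}}{2477}$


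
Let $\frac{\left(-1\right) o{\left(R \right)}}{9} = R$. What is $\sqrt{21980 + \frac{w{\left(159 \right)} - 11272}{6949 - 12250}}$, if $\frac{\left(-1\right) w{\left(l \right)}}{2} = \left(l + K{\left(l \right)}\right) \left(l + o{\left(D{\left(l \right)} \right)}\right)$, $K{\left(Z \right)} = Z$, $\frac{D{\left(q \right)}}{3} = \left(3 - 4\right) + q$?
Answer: $\frac{280 \sqrt{855817}}{1767} \approx 146.59$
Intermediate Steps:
$D{\left(q \right)} = -3 + 3 q$ ($D{\left(q \right)} = 3 \left(\left(3 - 4\right) + q\right) = 3 \left(-1 + q\right) = -3 + 3 q$)
$o{\left(R \right)} = - 9 R$
$w{\left(l \right)} = - 4 l \left(27 - 26 l\right)$ ($w{\left(l \right)} = - 2 \left(l + l\right) \left(l - 9 \left(-3 + 3 l\right)\right) = - 2 \cdot 2 l \left(l - \left(-27 + 27 l\right)\right) = - 2 \cdot 2 l \left(27 - 26 l\right) = - 4 l \left(27 - 26 l\right)$)
$\sqrt{21980 + \frac{w{\left(159 \right)} - 11272}{6949 - 12250}} = \sqrt{21980 + \frac{4 \cdot 159 \left(-27 + 26 \cdot 159\right) - 11272}{6949 - 12250}} = \sqrt{21980 + \frac{4 \cdot 159 \left(-27 + 4134\right) - 11272}{-5301}} = \sqrt{21980 + \left(4 \cdot 159 \cdot 4107 - 11272\right) \left(- \frac{1}{5301}\right)} = \sqrt{21980 + \left(2612052 - 11272\right) \left(- \frac{1}{5301}\right)} = \sqrt{21980 + 2600780 \left(- \frac{1}{5301}\right)} = \sqrt{21980 - \frac{2600780}{5301}} = \sqrt{\frac{113915200}{5301}} = \frac{280 \sqrt{855817}}{1767}$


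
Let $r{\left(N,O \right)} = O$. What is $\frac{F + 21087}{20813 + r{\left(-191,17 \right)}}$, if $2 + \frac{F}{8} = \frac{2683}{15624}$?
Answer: $\frac{20577173}{20340495} \approx 1.0116$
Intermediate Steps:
$F = - \frac{28565}{1953}$ ($F = -16 + 8 \cdot \frac{2683}{15624} = -16 + \frac{2683}{1953} = - \frac{28565}{1953} \approx -14.626$)
$\frac{F + 21087}{20813 + r{\left(-191,17 \right)}} = \frac{- \frac{28565}{1953} + 21087}{20813 + 17} = \frac{41154346}{1953 \cdot 20830} = \frac{41154346}{1953} \cdot \frac{1}{20830} = \frac{20577173}{20340495}$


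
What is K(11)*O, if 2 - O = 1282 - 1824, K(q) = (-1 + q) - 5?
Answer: 2720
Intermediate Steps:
K(q) = -6 + q
O = 544 (O = 2 - (1282 - 1824) = 2 - 1*(-542) = 2 + 542 = 544)
K(11)*O = (-6 + 11)*544 = 5*544 = 2720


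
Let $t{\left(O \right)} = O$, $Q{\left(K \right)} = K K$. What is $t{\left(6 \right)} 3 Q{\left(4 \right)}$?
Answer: $288$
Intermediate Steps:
$Q{\left(K \right)} = K^{2}$
$t{\left(6 \right)} 3 Q{\left(4 \right)} = 6 \cdot 3 \cdot 4^{2} = 18 \cdot 16 = 288$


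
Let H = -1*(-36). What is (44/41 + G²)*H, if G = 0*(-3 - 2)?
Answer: 1584/41 ≈ 38.634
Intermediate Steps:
H = 36
G = 0 (G = 0*(-5) = 0)
(44/41 + G²)*H = (44/41 + 0²)*36 = (44*(1/41) + 0)*36 = (44/41 + 0)*36 = (44/41)*36 = 1584/41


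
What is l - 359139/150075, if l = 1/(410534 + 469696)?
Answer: -2341664977/978522350 ≈ -2.3931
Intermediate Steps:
l = 1/880230 ≈ 1.1361e-6
l - 359139/150075 = 1/880230 - 359139/150075 = 1/880230 - 359139*1/150075 = 1/880230 - 119713/50025 = -2341664977/978522350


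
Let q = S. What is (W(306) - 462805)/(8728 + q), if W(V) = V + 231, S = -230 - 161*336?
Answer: 231134/22799 ≈ 10.138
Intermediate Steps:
S = -54326 (S = -230 - 54096 = -54326)
q = -54326
W(V) = 231 + V
(W(306) - 462805)/(8728 + q) = ((231 + 306) - 462805)/(8728 - 54326) = (537 - 462805)/(-45598) = -462268*(-1/45598) = 231134/22799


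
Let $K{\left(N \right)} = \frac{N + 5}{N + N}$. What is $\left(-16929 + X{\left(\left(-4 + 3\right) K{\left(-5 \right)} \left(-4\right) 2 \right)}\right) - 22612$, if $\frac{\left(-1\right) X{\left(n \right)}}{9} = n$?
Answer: $-39541$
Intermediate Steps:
$K{\left(N \right)} = \frac{5 + N}{2 N}$
$X{\left(n \right)} = - 9 n$
$\left(-16929 + X{\left(\left(-4 + 3\right) K{\left(-5 \right)} \left(-4\right) 2 \right)}\right) - 22612 = \left(-16929 - 9 \left(-4 + 3\right) \frac{5 - 5}{2 \left(-5\right)} \left(-4\right) 2\right) - 22612 = \left(-16929 - 9 - \frac{\left(-1\right) 0}{2 \cdot 5} \left(-4\right) 2\right) - 22612 = \left(-16929 - 9 \left(-1\right) 0 \left(-4\right) 2\right) - 22612 = \left(-16929 - 9 \cdot 0 \left(-4\right) 2\right) - 22612 = \left(-16929 - 9 \cdot 0 \cdot 2\right) - 22612 = \left(-16929 - 0\right) - 22612 = \left(-16929 + 0\right) - 22612 = -16929 - 22612 = -39541$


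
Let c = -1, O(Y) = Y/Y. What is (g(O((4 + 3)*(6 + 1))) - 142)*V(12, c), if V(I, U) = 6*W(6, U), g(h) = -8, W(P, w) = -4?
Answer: 3600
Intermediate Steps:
O(Y) = 1
V(I, U) = -24 (V(I, U) = 6*(-4) = -24)
(g(O((4 + 3)*(6 + 1))) - 142)*V(12, c) = (-8 - 142)*(-24) = -150*(-24) = 3600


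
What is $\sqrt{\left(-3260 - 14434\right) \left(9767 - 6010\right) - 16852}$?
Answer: $i \sqrt{66493210} \approx 8154.3 i$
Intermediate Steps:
$\sqrt{\left(-3260 - 14434\right) \left(9767 - 6010\right) - 16852} = \sqrt{\left(-17694\right) 3757 - 16852} = \sqrt{-66476358 - 16852} = \sqrt{-66493210} = i \sqrt{66493210}$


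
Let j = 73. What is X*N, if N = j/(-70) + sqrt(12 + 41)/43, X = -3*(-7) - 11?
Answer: -73/7 + 10*sqrt(53)/43 ≈ -8.7355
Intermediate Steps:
X = 10 (X = 21 - 11 = 10)
N = -73/70 + sqrt(53)/43 (N = 73/(-70) + sqrt(12 + 41)/43 = 73*(-1/70) + sqrt(53)*(1/43) = -73/70 + sqrt(53)/43 ≈ -0.87355)
X*N = 10*(-73/70 + sqrt(53)/43) = -73/7 + 10*sqrt(53)/43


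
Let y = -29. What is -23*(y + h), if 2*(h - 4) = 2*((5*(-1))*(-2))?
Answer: 345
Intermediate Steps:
h = 14 (h = 4 + (2*((5*(-1))*(-2)))/2 = 4 + (2*(-5*(-2)))/2 = 4 + (2*10)/2 = 4 + (½)*20 = 4 + 10 = 14)
-23*(y + h) = -23*(-29 + 14) = -23*(-15) = 345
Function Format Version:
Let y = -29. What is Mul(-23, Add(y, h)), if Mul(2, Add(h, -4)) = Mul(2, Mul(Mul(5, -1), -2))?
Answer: 345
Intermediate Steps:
h = 14 (h = Add(4, Mul(Rational(1, 2), Mul(2, Mul(Mul(5, -1), -2)))) = Add(4, Mul(Rational(1, 2), Mul(2, Mul(-5, -2)))) = Add(4, Mul(Rational(1, 2), Mul(2, 10))) = Add(4, Mul(Rational(1, 2), 20)) = Add(4, 10) = 14)
Mul(-23, Add(y, h)) = Mul(-23, Add(-29, 14)) = Mul(-23, -15) = 345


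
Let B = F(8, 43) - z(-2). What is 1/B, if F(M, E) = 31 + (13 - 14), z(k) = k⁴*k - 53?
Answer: 1/115 ≈ 0.0086956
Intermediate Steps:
z(k) = -53 + k⁵ (z(k) = k⁵ - 53 = -53 + k⁵)
F(M, E) = 30 (F(M, E) = 31 - 1 = 30)
B = 115 (B = 30 - (-53 + (-2)⁵) = 30 - (-53 - 32) = 30 - 1*(-85) = 30 + 85 = 115)
1/B = 1/115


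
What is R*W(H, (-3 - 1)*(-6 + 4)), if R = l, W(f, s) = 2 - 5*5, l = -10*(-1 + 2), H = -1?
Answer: 230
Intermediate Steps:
l = -10 (l = -10*1 = -10)
W(f, s) = -23 (W(f, s) = 2 - 25 = -23)
R = -10
R*W(H, (-3 - 1)*(-6 + 4)) = -10*(-23) = 230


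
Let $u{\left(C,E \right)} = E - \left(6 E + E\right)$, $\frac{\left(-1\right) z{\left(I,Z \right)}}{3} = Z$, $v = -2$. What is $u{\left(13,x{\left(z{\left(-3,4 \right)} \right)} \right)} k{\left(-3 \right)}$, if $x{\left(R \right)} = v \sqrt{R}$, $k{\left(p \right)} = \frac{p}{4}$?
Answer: $- 18 i \sqrt{3} \approx - 31.177 i$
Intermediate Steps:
$z{\left(I,Z \right)} = - 3 Z$
$k{\left(p \right)} = \frac{p}{4}$ ($k{\left(p \right)} = p \frac{1}{4} = \frac{p}{4}$)
$x{\left(R \right)} = - 2 \sqrt{R}$
$u{\left(C,E \right)} = - 6 E$ ($u{\left(C,E \right)} = E - 7 E = - 6 E$)
$u{\left(13,x{\left(z{\left(-3,4 \right)} \right)} \right)} k{\left(-3 \right)} = - 6 \left(- 2 \sqrt{\left(-3\right) 4}\right) \frac{1}{4} \left(-3\right) = - 6 \left(- 2 \sqrt{-12}\right) \left(- \frac{3}{4}\right) = - 6 \left(- 2 \cdot 2 i \sqrt{3}\right) \left(- \frac{3}{4}\right) = - 6 \left(- 4 i \sqrt{3}\right) \left(- \frac{3}{4}\right) = 24 i \sqrt{3} \left(- \frac{3}{4}\right) = - 18 i \sqrt{3}$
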